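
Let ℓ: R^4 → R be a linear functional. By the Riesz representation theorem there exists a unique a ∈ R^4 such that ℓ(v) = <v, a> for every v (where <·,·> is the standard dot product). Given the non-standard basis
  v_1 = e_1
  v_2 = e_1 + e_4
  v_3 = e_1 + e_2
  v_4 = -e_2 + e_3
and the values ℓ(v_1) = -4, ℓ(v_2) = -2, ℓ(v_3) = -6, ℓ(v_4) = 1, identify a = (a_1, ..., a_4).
a = (-4, -2, -1, 2)

Write a = (a_1, ..., a_4) in the standard basis. For each basis vector v_i, ℓ(v_i) = <v_i, a> is a linear equation in the a_j's. Collect the n equations into a matrix system V a = ℓ, where row i of V is v_i (expressed in the standard basis). Since V is invertible (lower-triangular with 1s on the diagonal, up to permutation), solve by back-substitution:
  V =
[[1, 0, 0, 0],
 [1, 0, 0, 1],
 [1, 1, 0, 0],
 [0, -1, 1, 0]]
  V a = (-4, -2, -6, 1)
Solving gives a = (-4, -2, -1, 2).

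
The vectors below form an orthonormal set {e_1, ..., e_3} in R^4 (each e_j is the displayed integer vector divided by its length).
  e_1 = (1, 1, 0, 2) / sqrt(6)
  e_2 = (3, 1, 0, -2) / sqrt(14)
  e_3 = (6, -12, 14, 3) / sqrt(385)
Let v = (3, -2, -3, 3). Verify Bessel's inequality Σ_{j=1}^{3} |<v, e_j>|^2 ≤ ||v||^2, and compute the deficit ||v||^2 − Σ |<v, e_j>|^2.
Σ |<v, e_j>|^2 = 1394/165; ||v||^2 = 31; deficit = 3721/165

Write each e_j = u_j / sqrt(<u_j, u_j>) where u_j is the displayed integer vector. Then <v, e_j> = <v, u_j> / sqrt(<u_j, u_j>), so |<v, e_j>|^2 = <v, u_j>^2 / <u_j, u_j>.
Coefficients: <v, e_1> = 7/sqrt(6), <v, e_2> = 1/sqrt(14), <v, e_3> = 9/sqrt(385).
Square and sum: Σ |<v, e_j>|^2 = 1394/165.
Compute ||v||^2 = v·v = 31.
Deficit = 31 − 1394/165 = 3721/165 ≥ 0, confirming Bessel's inequality. (The deficit equals ||v − Σ <v,e_j> e_j||^2, the squared distance from v to span{e_j}.)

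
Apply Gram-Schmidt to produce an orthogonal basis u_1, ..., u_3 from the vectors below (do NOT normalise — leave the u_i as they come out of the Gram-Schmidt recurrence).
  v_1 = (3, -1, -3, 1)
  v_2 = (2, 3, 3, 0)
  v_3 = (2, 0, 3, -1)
Orthogonal basis:
  u_1 = (3, -1, -3, 1)
  u_2 = (29/10, 27/10, 21/10, 3/10)
  u_3 = (183/202, -359/202, 237/202, -197/202)

Apply the Gram-Schmidt recurrence
  u_1 = v_1
  u_i = v_i − Σ_{j<i} ((v_i · u_j) / (u_j · u_j)) · u_j.

Step by step this gives:
  u_1 = (3, -1, -3, 1)
  u_2 = (29/10, 27/10, 21/10, 3/10)
  u_3 = (183/202, -359/202, 237/202, -197/202)

Orthogonality check:
  u_2 · u_1 = 0 (should be 0)
  u_3 · u_1 = 0 (should be 0)
  u_3 · u_2 = 0 (should be 0)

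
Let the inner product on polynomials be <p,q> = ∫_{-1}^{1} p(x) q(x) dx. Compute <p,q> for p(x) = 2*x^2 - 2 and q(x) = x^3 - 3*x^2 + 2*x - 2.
<p,q> = 104/15

Expand the product: p(x)·q(x) = 2*x^5 - 6*x^4 + 2*x^3 + 2*x^2 - 4*x + 4.
∫_{-1}^{1} of each monomial x^k gives [2/(k+1) if k even, 0 if k odd]. Integrating term-by-term (or equivalently evaluating the antiderivative F(x) = x^6/3 - 6*x^5/5 + x^4/2 + 2*x^3/3 - 2*x^2 + 4*x at the endpoints):
  F(1) − F(−1) = 23/10 − (-139/30) = 104/15.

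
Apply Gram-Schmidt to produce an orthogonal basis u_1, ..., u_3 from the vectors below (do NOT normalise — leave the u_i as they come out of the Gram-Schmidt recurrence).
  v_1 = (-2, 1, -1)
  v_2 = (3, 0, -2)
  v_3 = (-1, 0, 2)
Orthogonal basis:
  u_1 = (-2, 1, -1)
  u_2 = (5/3, 2/3, -8/3)
  u_3 = (4/31, 14/31, 6/31)

Apply the Gram-Schmidt recurrence
  u_1 = v_1
  u_i = v_i − Σ_{j<i} ((v_i · u_j) / (u_j · u_j)) · u_j.

Step by step this gives:
  u_1 = (-2, 1, -1)
  u_2 = (5/3, 2/3, -8/3)
  u_3 = (4/31, 14/31, 6/31)

Orthogonality check:
  u_2 · u_1 = 0 (should be 0)
  u_3 · u_1 = 0 (should be 0)
  u_3 · u_2 = 0 (should be 0)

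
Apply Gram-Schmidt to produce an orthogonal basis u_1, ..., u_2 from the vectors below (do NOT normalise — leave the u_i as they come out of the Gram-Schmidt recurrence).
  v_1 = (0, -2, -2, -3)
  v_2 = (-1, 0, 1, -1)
Orthogonal basis:
  u_1 = (0, -2, -2, -3)
  u_2 = (-1, 2/17, 19/17, -14/17)

Apply the Gram-Schmidt recurrence
  u_1 = v_1
  u_i = v_i − Σ_{j<i} ((v_i · u_j) / (u_j · u_j)) · u_j.

Step by step this gives:
  u_1 = (0, -2, -2, -3)
  u_2 = (-1, 2/17, 19/17, -14/17)

Orthogonality check:
  u_2 · u_1 = 0 (should be 0)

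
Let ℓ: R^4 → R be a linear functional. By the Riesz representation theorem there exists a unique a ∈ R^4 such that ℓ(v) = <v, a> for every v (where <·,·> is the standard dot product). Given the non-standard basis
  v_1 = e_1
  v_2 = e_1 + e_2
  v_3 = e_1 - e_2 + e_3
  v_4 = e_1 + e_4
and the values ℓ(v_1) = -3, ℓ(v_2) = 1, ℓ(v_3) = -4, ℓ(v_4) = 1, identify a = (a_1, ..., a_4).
a = (-3, 4, 3, 4)

Write a = (a_1, ..., a_4) in the standard basis. For each basis vector v_i, ℓ(v_i) = <v_i, a> is a linear equation in the a_j's. Collect the n equations into a matrix system V a = ℓ, where row i of V is v_i (expressed in the standard basis). Since V is invertible (lower-triangular with 1s on the diagonal, up to permutation), solve by back-substitution:
  V =
[[1, 0, 0, 0],
 [1, 1, 0, 0],
 [1, -1, 1, 0],
 [1, 0, 0, 1]]
  V a = (-3, 1, -4, 1)
Solving gives a = (-3, 4, 3, 4).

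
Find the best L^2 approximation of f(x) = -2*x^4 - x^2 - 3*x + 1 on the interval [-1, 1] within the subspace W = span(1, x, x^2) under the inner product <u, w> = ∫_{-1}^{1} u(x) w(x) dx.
g(x) = -19*x^2/7 - 3*x + 41/35

The best approximation g ∈ W is the orthogonal projection of f onto W. Writing g = a_0 + a_1 x + a_2 x^2, the coefficients solve the normal equations G · a = b where
  G_{ij} = <φ_i, φ_j> and b_i = <f, φ_i>, with φ_0 = 1, φ_1 = x, φ_2 = x^2.
G =
  [2, 0, 2/3]
  [0, 2/3, 0]
  [2/3, 0, 2/5],
b = (8/15, -2, -32/105).
Solving gives a_0 = 41/35, a_1 = -3, a_2 = -19/7, so
  g(x) = -19*x^2/7 - 3*x + 41/35.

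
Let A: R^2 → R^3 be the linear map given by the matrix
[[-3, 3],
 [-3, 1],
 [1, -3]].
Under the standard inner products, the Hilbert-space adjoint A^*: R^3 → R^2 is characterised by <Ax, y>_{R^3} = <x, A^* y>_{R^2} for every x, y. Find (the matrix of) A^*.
A^* = A^T =
[[-3, -3, 1],
 [3, 1, -3]]

For real matrices with standard dot products, the defining identity <Ax, y> = <x, A^* y> gives (Ax)^T y = x^T (A^*) y, i.e. x^T A^T y = x^T (A^*) y. Since this holds for all x, y, we must have A^* = A^T. Therefore
A^* =
[[-3, -3, 1],
 [3, 1, -3]].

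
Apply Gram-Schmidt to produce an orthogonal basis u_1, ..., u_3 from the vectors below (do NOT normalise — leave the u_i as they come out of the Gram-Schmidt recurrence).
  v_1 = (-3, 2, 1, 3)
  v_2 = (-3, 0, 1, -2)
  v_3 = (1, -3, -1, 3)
Orthogonal basis:
  u_1 = (-3, 2, 1, 3)
  u_2 = (-57/23, -8/23, 19/23, -58/23)
  u_3 = (-49/51, -485/153, -53/153, 194/153)

Apply the Gram-Schmidt recurrence
  u_1 = v_1
  u_i = v_i − Σ_{j<i} ((v_i · u_j) / (u_j · u_j)) · u_j.

Step by step this gives:
  u_1 = (-3, 2, 1, 3)
  u_2 = (-57/23, -8/23, 19/23, -58/23)
  u_3 = (-49/51, -485/153, -53/153, 194/153)

Orthogonality check:
  u_2 · u_1 = 0 (should be 0)
  u_3 · u_1 = 0 (should be 0)
  u_3 · u_2 = 0 (should be 0)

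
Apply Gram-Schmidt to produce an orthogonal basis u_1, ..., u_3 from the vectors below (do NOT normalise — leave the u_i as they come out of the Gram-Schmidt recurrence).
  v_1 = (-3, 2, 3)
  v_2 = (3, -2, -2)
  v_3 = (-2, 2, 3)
Orthogonal basis:
  u_1 = (-3, 2, 3)
  u_2 = (9/22, -3/11, 13/22)
  u_3 = (4/13, 6/13, 0)

Apply the Gram-Schmidt recurrence
  u_1 = v_1
  u_i = v_i − Σ_{j<i} ((v_i · u_j) / (u_j · u_j)) · u_j.

Step by step this gives:
  u_1 = (-3, 2, 3)
  u_2 = (9/22, -3/11, 13/22)
  u_3 = (4/13, 6/13, 0)

Orthogonality check:
  u_2 · u_1 = 0 (should be 0)
  u_3 · u_1 = 0 (should be 0)
  u_3 · u_2 = 0 (should be 0)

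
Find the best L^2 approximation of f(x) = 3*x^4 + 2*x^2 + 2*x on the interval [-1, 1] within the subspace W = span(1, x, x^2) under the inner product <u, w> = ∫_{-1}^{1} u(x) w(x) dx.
g(x) = 32*x^2/7 + 2*x - 9/35

The best approximation g ∈ W is the orthogonal projection of f onto W. Writing g = a_0 + a_1 x + a_2 x^2, the coefficients solve the normal equations G · a = b where
  G_{ij} = <φ_i, φ_j> and b_i = <f, φ_i>, with φ_0 = 1, φ_1 = x, φ_2 = x^2.
G =
  [2, 0, 2/3]
  [0, 2/3, 0]
  [2/3, 0, 2/5],
b = (38/15, 4/3, 58/35).
Solving gives a_0 = -9/35, a_1 = 2, a_2 = 32/7, so
  g(x) = 32*x^2/7 + 2*x - 9/35.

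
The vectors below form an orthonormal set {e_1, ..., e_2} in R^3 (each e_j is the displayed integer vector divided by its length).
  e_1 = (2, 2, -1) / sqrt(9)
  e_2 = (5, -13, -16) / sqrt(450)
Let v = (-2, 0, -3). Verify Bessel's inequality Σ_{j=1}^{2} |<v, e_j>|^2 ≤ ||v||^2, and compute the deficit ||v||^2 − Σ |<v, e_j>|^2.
Σ |<v, e_j>|^2 = 83/25; ||v||^2 = 13; deficit = 242/25

Write each e_j = u_j / sqrt(<u_j, u_j>) where u_j is the displayed integer vector. Then <v, e_j> = <v, u_j> / sqrt(<u_j, u_j>), so |<v, e_j>|^2 = <v, u_j>^2 / <u_j, u_j>.
Coefficients: <v, e_1> = -1/sqrt(9), <v, e_2> = 38/sqrt(450).
Square and sum: Σ |<v, e_j>|^2 = 83/25.
Compute ||v||^2 = v·v = 13.
Deficit = 13 − 83/25 = 242/25 ≥ 0, confirming Bessel's inequality. (The deficit equals ||v − Σ <v,e_j> e_j||^2, the squared distance from v to span{e_j}.)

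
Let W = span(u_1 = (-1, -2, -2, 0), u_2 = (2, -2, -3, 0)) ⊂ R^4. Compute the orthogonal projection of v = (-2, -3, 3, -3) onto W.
proj_W(v) = (-248/89, -22/89, 57/89, 0)

Set up U = [u_1 | ... | u_2] ∈ R^(4×2). The projector onto W = col(U) is P = U (U^T U)^(-1) U^T.
Compute U^T U =
  [9, 8]
  [8, 17],
and U^T v = (2, -7).
Solve U^T U · c = U^T v for the coefficients: c = (90/89, -79/89). The projection is proj_W(v) = U c.
Check: (v - proj_W(v)) · u_1 = 0  (should be 0).
Check: (v - proj_W(v)) · u_2 = 0  (should be 0).
Result: proj_W(v) = (-248/89, -22/89, 57/89, 0).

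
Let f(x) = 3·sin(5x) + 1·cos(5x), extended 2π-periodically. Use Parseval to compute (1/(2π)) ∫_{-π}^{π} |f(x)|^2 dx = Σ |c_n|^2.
Σ |c_n|^2 = 5

Expand |f|^2 and use orthogonality of {sin(nx), cos(mx)} on [-π, π]:
  ∫_{-π}^{π} sin(nx)^2 dx = π, ∫ cos(mx)^2 dx = π, and cross terms integrate to 0.
So ∫_{-π}^{π} f(x)^2 dx = 3^2 · π + 1^2 · π = (9 + 1)π.
Divide by 2π: (9 + 1)/2 = 5.
By Parseval, this equals Σ |c_n|^2.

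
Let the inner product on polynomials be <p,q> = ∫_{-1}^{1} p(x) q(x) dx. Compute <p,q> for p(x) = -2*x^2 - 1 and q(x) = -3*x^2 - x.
<p,q> = 22/5

Expand the product: p(x)·q(x) = 6*x^4 + 2*x^3 + 3*x^2 + x.
∫_{-1}^{1} of each monomial x^k gives [2/(k+1) if k even, 0 if k odd]. Integrating term-by-term (or equivalently evaluating the antiderivative F(x) = 6*x^5/5 + x^4/2 + x^3 + x^2/2 at the endpoints):
  F(1) − F(−1) = 16/5 − (-6/5) = 22/5.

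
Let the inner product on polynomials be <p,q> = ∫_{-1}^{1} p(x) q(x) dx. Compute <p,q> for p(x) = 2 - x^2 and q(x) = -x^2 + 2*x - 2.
<p,q> = -38/5

Expand the product: p(x)·q(x) = x^4 - 2*x^3 + 4*x - 4.
∫_{-1}^{1} of each monomial x^k gives [2/(k+1) if k even, 0 if k odd]. Integrating term-by-term (or equivalently evaluating the antiderivative F(x) = x^5/5 - x^4/2 + 2*x^2 - 4*x at the endpoints):
  F(1) − F(−1) = -23/10 − (53/10) = -38/5.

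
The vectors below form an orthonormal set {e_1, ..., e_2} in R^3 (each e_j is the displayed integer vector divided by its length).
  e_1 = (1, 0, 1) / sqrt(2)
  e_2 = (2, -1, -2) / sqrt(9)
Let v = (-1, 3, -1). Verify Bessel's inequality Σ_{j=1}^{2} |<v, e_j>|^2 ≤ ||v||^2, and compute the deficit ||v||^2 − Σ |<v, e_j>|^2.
Σ |<v, e_j>|^2 = 3; ||v||^2 = 11; deficit = 8

Write each e_j = u_j / sqrt(<u_j, u_j>) where u_j is the displayed integer vector. Then <v, e_j> = <v, u_j> / sqrt(<u_j, u_j>), so |<v, e_j>|^2 = <v, u_j>^2 / <u_j, u_j>.
Coefficients: <v, e_1> = -2/sqrt(2), <v, e_2> = -3/sqrt(9).
Square and sum: Σ |<v, e_j>|^2 = 3.
Compute ||v||^2 = v·v = 11.
Deficit = 11 − 3 = 8 ≥ 0, confirming Bessel's inequality. (The deficit equals ||v − Σ <v,e_j> e_j||^2, the squared distance from v to span{e_j}.)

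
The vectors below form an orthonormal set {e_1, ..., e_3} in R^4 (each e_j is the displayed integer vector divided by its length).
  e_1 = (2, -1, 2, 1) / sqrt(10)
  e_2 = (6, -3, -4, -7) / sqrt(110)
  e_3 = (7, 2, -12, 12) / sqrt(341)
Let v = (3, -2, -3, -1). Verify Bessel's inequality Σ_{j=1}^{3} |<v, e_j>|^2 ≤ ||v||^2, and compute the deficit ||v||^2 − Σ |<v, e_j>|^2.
Σ |<v, e_j>|^2 = 677/31; ||v||^2 = 23; deficit = 36/31

Write each e_j = u_j / sqrt(<u_j, u_j>) where u_j is the displayed integer vector. Then <v, e_j> = <v, u_j> / sqrt(<u_j, u_j>), so |<v, e_j>|^2 = <v, u_j>^2 / <u_j, u_j>.
Coefficients: <v, e_1> = 1/sqrt(10), <v, e_2> = 43/sqrt(110), <v, e_3> = 41/sqrt(341).
Square and sum: Σ |<v, e_j>|^2 = 677/31.
Compute ||v||^2 = v·v = 23.
Deficit = 23 − 677/31 = 36/31 ≥ 0, confirming Bessel's inequality. (The deficit equals ||v − Σ <v,e_j> e_j||^2, the squared distance from v to span{e_j}.)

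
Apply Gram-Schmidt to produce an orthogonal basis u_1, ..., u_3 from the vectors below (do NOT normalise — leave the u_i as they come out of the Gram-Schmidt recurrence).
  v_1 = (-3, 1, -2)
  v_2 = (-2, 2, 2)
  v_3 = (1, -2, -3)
Orthogonal basis:
  u_1 = (-3, 1, -2)
  u_2 = (-8/7, 12/7, 18/7)
  u_3 = (-3/38, -5/38, 1/19)

Apply the Gram-Schmidt recurrence
  u_1 = v_1
  u_i = v_i − Σ_{j<i} ((v_i · u_j) / (u_j · u_j)) · u_j.

Step by step this gives:
  u_1 = (-3, 1, -2)
  u_2 = (-8/7, 12/7, 18/7)
  u_3 = (-3/38, -5/38, 1/19)

Orthogonality check:
  u_2 · u_1 = 0 (should be 0)
  u_3 · u_1 = 0 (should be 0)
  u_3 · u_2 = 0 (should be 0)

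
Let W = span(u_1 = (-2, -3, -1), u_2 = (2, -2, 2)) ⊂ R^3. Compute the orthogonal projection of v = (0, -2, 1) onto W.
proj_W(v) = (2/7, -29/14, 9/14)

Set up U = [u_1 | ... | u_2] ∈ R^(3×2). The projector onto W = col(U) is P = U (U^T U)^(-1) U^T.
Compute U^T U =
  [14, 0]
  [0, 12],
and U^T v = (5, 6).
Solve U^T U · c = U^T v for the coefficients: c = (5/14, 1/2). The projection is proj_W(v) = U c.
Check: (v - proj_W(v)) · u_1 = 0  (should be 0).
Check: (v - proj_W(v)) · u_2 = 0  (should be 0).
Result: proj_W(v) = (2/7, -29/14, 9/14).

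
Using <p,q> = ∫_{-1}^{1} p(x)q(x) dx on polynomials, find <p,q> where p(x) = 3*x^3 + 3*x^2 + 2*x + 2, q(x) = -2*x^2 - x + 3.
<p,q> = 52/5

Expand the product: p(x)·q(x) = -6*x^5 - 9*x^4 + 2*x^3 + 3*x^2 + 4*x + 6.
∫_{-1}^{1} of each monomial x^k gives [2/(k+1) if k even, 0 if k odd]. Integrating term-by-term (or equivalently evaluating the antiderivative F(x) = -x^6 - 9*x^5/5 + x^4/2 + x^3 + 2*x^2 + 6*x at the endpoints):
  F(1) − F(−1) = 67/10 − (-37/10) = 52/5.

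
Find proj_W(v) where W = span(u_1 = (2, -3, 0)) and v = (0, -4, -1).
proj_W(v) = (24/13, -36/13, 0)

Set up U = [u_1 | ... | u_1] ∈ R^(3×1). The projector onto W = col(U) is P = U (U^T U)^(-1) U^T.
Compute U^T U =
  [13],
and U^T v = (12).
Solve U^T U · c = U^T v for the coefficients: c = (12/13). The projection is proj_W(v) = U c.
Check: (v - proj_W(v)) · u_1 = 0  (should be 0).
Result: proj_W(v) = (24/13, -36/13, 0).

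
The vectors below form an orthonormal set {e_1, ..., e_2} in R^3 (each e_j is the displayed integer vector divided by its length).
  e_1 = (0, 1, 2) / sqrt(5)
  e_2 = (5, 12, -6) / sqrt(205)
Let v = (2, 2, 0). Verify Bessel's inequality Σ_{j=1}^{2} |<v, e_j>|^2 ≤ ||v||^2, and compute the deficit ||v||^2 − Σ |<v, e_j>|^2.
Σ |<v, e_j>|^2 = 264/41; ||v||^2 = 8; deficit = 64/41

Write each e_j = u_j / sqrt(<u_j, u_j>) where u_j is the displayed integer vector. Then <v, e_j> = <v, u_j> / sqrt(<u_j, u_j>), so |<v, e_j>|^2 = <v, u_j>^2 / <u_j, u_j>.
Coefficients: <v, e_1> = 2/sqrt(5), <v, e_2> = 34/sqrt(205).
Square and sum: Σ |<v, e_j>|^2 = 264/41.
Compute ||v||^2 = v·v = 8.
Deficit = 8 − 264/41 = 64/41 ≥ 0, confirming Bessel's inequality. (The deficit equals ||v − Σ <v,e_j> e_j||^2, the squared distance from v to span{e_j}.)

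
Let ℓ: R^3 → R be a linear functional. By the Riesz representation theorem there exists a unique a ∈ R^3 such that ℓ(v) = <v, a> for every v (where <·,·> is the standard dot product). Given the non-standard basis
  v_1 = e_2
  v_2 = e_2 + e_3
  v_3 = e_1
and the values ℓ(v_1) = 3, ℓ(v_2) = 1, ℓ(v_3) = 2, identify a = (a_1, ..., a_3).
a = (2, 3, -2)

Write a = (a_1, ..., a_3) in the standard basis. For each basis vector v_i, ℓ(v_i) = <v_i, a> is a linear equation in the a_j's. Collect the n equations into a matrix system V a = ℓ, where row i of V is v_i (expressed in the standard basis). Since V is invertible (lower-triangular with 1s on the diagonal, up to permutation), solve by back-substitution:
  V =
[[0, 1, 0],
 [0, 1, 1],
 [1, 0, 0]]
  V a = (3, 1, 2)
Solving gives a = (2, 3, -2).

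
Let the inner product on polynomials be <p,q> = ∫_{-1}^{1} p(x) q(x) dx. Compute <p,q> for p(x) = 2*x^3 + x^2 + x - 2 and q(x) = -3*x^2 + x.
<p,q> = 64/15

Expand the product: p(x)·q(x) = -6*x^5 - x^4 - 2*x^3 + 7*x^2 - 2*x.
∫_{-1}^{1} of each monomial x^k gives [2/(k+1) if k even, 0 if k odd]. Integrating term-by-term (or equivalently evaluating the antiderivative F(x) = -x^6 - x^5/5 - x^4/2 + 7*x^3/3 - x^2 at the endpoints):
  F(1) − F(−1) = -11/30 − (-139/30) = 64/15.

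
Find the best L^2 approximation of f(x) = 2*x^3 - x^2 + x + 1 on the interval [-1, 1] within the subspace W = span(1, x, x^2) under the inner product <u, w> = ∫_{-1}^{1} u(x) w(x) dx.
g(x) = -x^2 + 11*x/5 + 1

The best approximation g ∈ W is the orthogonal projection of f onto W. Writing g = a_0 + a_1 x + a_2 x^2, the coefficients solve the normal equations G · a = b where
  G_{ij} = <φ_i, φ_j> and b_i = <f, φ_i>, with φ_0 = 1, φ_1 = x, φ_2 = x^2.
G =
  [2, 0, 2/3]
  [0, 2/3, 0]
  [2/3, 0, 2/5],
b = (4/3, 22/15, 4/15).
Solving gives a_0 = 1, a_1 = 11/5, a_2 = -1, so
  g(x) = -x^2 + 11*x/5 + 1.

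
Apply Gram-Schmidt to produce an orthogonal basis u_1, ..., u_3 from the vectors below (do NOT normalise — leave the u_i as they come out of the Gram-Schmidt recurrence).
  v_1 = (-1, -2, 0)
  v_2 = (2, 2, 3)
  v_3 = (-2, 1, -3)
Orthogonal basis:
  u_1 = (-1, -2, 0)
  u_2 = (4/5, -2/5, 3)
  u_3 = (-54/49, 27/49, 18/49)

Apply the Gram-Schmidt recurrence
  u_1 = v_1
  u_i = v_i − Σ_{j<i} ((v_i · u_j) / (u_j · u_j)) · u_j.

Step by step this gives:
  u_1 = (-1, -2, 0)
  u_2 = (4/5, -2/5, 3)
  u_3 = (-54/49, 27/49, 18/49)

Orthogonality check:
  u_2 · u_1 = 0 (should be 0)
  u_3 · u_1 = 0 (should be 0)
  u_3 · u_2 = 0 (should be 0)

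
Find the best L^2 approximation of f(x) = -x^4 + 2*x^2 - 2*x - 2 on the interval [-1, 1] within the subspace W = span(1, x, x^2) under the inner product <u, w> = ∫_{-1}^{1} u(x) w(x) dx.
g(x) = 8*x^2/7 - 2*x - 67/35

The best approximation g ∈ W is the orthogonal projection of f onto W. Writing g = a_0 + a_1 x + a_2 x^2, the coefficients solve the normal equations G · a = b where
  G_{ij} = <φ_i, φ_j> and b_i = <f, φ_i>, with φ_0 = 1, φ_1 = x, φ_2 = x^2.
G =
  [2, 0, 2/3]
  [0, 2/3, 0]
  [2/3, 0, 2/5],
b = (-46/15, -4/3, -86/105).
Solving gives a_0 = -67/35, a_1 = -2, a_2 = 8/7, so
  g(x) = 8*x^2/7 - 2*x - 67/35.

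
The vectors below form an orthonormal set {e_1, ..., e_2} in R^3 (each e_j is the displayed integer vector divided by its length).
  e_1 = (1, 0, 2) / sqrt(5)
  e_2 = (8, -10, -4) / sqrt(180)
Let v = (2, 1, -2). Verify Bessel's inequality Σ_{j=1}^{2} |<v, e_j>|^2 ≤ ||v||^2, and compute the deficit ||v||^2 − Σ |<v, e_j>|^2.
Σ |<v, e_j>|^2 = 17/9; ||v||^2 = 9; deficit = 64/9

Write each e_j = u_j / sqrt(<u_j, u_j>) where u_j is the displayed integer vector. Then <v, e_j> = <v, u_j> / sqrt(<u_j, u_j>), so |<v, e_j>|^2 = <v, u_j>^2 / <u_j, u_j>.
Coefficients: <v, e_1> = -2/sqrt(5), <v, e_2> = 14/sqrt(180).
Square and sum: Σ |<v, e_j>|^2 = 17/9.
Compute ||v||^2 = v·v = 9.
Deficit = 9 − 17/9 = 64/9 ≥ 0, confirming Bessel's inequality. (The deficit equals ||v − Σ <v,e_j> e_j||^2, the squared distance from v to span{e_j}.)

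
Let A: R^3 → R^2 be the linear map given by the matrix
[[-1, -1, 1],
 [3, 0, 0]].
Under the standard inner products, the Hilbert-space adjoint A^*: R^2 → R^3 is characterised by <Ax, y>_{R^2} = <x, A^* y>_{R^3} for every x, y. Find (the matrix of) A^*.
A^* = A^T =
[[-1, 3],
 [-1, 0],
 [1, 0]]

For real matrices with standard dot products, the defining identity <Ax, y> = <x, A^* y> gives (Ax)^T y = x^T (A^*) y, i.e. x^T A^T y = x^T (A^*) y. Since this holds for all x, y, we must have A^* = A^T. Therefore
A^* =
[[-1, 3],
 [-1, 0],
 [1, 0]].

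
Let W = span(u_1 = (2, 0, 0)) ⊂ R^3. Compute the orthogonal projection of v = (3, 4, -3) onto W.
proj_W(v) = (3, 0, 0)

Set up U = [u_1 | ... | u_1] ∈ R^(3×1). The projector onto W = col(U) is P = U (U^T U)^(-1) U^T.
Compute U^T U =
  [4],
and U^T v = (6).
Solve U^T U · c = U^T v for the coefficients: c = (3/2). The projection is proj_W(v) = U c.
Check: (v - proj_W(v)) · u_1 = 0  (should be 0).
Result: proj_W(v) = (3, 0, 0).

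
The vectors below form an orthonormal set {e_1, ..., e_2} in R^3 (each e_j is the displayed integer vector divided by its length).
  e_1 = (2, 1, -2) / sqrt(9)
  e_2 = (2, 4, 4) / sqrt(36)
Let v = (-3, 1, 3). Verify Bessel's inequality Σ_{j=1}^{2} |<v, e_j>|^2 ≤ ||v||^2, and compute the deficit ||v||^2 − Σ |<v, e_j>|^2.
Σ |<v, e_j>|^2 = 146/9; ||v||^2 = 19; deficit = 25/9

Write each e_j = u_j / sqrt(<u_j, u_j>) where u_j is the displayed integer vector. Then <v, e_j> = <v, u_j> / sqrt(<u_j, u_j>), so |<v, e_j>|^2 = <v, u_j>^2 / <u_j, u_j>.
Coefficients: <v, e_1> = -11/sqrt(9), <v, e_2> = 10/sqrt(36).
Square and sum: Σ |<v, e_j>|^2 = 146/9.
Compute ||v||^2 = v·v = 19.
Deficit = 19 − 146/9 = 25/9 ≥ 0, confirming Bessel's inequality. (The deficit equals ||v − Σ <v,e_j> e_j||^2, the squared distance from v to span{e_j}.)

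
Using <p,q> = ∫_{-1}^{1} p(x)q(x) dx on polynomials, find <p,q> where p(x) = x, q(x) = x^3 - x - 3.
<p,q> = -4/15

Expand the product: p(x)·q(x) = x^4 - x^2 - 3*x.
∫_{-1}^{1} of each monomial x^k gives [2/(k+1) if k even, 0 if k odd]. Integrating term-by-term (or equivalently evaluating the antiderivative F(x) = x^5/5 - x^3/3 - 3*x^2/2 at the endpoints):
  F(1) − F(−1) = -49/30 − (-41/30) = -4/15.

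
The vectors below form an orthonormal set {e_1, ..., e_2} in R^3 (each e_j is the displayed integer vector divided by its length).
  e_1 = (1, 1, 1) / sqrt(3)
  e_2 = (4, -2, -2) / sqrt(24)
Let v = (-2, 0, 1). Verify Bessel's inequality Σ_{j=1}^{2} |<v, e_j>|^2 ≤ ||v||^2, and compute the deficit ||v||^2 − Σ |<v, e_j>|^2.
Σ |<v, e_j>|^2 = 9/2; ||v||^2 = 5; deficit = 1/2

Write each e_j = u_j / sqrt(<u_j, u_j>) where u_j is the displayed integer vector. Then <v, e_j> = <v, u_j> / sqrt(<u_j, u_j>), so |<v, e_j>|^2 = <v, u_j>^2 / <u_j, u_j>.
Coefficients: <v, e_1> = -1/sqrt(3), <v, e_2> = -10/sqrt(24).
Square and sum: Σ |<v, e_j>|^2 = 9/2.
Compute ||v||^2 = v·v = 5.
Deficit = 5 − 9/2 = 1/2 ≥ 0, confirming Bessel's inequality. (The deficit equals ||v − Σ <v,e_j> e_j||^2, the squared distance from v to span{e_j}.)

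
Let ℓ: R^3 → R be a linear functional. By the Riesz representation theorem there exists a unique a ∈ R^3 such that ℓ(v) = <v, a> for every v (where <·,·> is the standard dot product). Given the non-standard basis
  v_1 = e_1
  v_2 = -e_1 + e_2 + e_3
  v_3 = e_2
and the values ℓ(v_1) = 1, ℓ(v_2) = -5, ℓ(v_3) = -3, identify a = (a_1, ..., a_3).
a = (1, -3, -1)

Write a = (a_1, ..., a_3) in the standard basis. For each basis vector v_i, ℓ(v_i) = <v_i, a> is a linear equation in the a_j's. Collect the n equations into a matrix system V a = ℓ, where row i of V is v_i (expressed in the standard basis). Since V is invertible (lower-triangular with 1s on the diagonal, up to permutation), solve by back-substitution:
  V =
[[1, 0, 0],
 [-1, 1, 1],
 [0, 1, 0]]
  V a = (1, -5, -3)
Solving gives a = (1, -3, -1).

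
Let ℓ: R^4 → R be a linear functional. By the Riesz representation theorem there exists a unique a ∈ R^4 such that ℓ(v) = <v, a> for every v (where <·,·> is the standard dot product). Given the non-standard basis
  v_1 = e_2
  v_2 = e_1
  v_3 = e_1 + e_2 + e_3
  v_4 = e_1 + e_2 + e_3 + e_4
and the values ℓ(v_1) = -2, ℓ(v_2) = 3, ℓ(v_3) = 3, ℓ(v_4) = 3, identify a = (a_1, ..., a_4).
a = (3, -2, 2, 0)

Write a = (a_1, ..., a_4) in the standard basis. For each basis vector v_i, ℓ(v_i) = <v_i, a> is a linear equation in the a_j's. Collect the n equations into a matrix system V a = ℓ, where row i of V is v_i (expressed in the standard basis). Since V is invertible (lower-triangular with 1s on the diagonal, up to permutation), solve by back-substitution:
  V =
[[0, 1, 0, 0],
 [1, 0, 0, 0],
 [1, 1, 1, 0],
 [1, 1, 1, 1]]
  V a = (-2, 3, 3, 3)
Solving gives a = (3, -2, 2, 0).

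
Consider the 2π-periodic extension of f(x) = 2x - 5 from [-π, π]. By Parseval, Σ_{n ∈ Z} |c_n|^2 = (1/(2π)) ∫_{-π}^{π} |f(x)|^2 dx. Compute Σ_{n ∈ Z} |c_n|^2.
Σ |c_n|^2 = 4π^2/3 + 25

Expand and integrate term by term over [-π, π]:
  ∫ (2x)^2 dx = 4·(2π^3/3); ∫ 2·2·(-5)·x dx = 0 (odd integrand); ∫ (-5)^2 dx = 25·2π.
So (1/(2π)) ∫_{-π}^{π} (2x - 5)^2 dx = 4π^2/3 + 25 = 4π^2/3 + 25.
Parseval ⇒ Σ |c_n|^2 = 4π^2/3 + 25.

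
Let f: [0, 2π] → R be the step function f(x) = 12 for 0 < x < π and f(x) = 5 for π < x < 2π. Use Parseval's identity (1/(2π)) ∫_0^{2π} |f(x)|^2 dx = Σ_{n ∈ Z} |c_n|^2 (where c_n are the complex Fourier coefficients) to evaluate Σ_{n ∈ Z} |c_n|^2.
Σ |c_n|^2 = 169/2

Parseval equates the L^2 energy of f (normalised by 1/(2π)) with the ℓ^2 sum of its Fourier coefficients: (1/(2π)) ∫_0^{2π} |f|^2 = Σ |c_n|^2.
Compute the left side: (1/(2π)) [∫_0^π 12^2 dx + ∫_π^{2π} 5^2 dx] = (1/(2π)) · (144π + 25π) = (144 + 25)/2 = 169/2.
So Σ_{n ∈ Z} |c_n|^2 = 169/2.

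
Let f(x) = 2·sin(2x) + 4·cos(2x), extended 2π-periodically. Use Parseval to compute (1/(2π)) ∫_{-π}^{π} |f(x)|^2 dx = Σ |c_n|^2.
Σ |c_n|^2 = 10

Expand |f|^2 and use orthogonality of {sin(nx), cos(mx)} on [-π, π]:
  ∫_{-π}^{π} sin(nx)^2 dx = π, ∫ cos(mx)^2 dx = π, and cross terms integrate to 0.
So ∫_{-π}^{π} f(x)^2 dx = 2^2 · π + 4^2 · π = (4 + 16)π.
Divide by 2π: (4 + 16)/2 = 10.
By Parseval, this equals Σ |c_n|^2.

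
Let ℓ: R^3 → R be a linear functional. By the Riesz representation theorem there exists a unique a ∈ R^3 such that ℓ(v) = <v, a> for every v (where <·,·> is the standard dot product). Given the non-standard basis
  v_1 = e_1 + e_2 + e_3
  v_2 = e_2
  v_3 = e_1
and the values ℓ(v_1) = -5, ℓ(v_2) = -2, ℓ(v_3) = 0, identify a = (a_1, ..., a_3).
a = (0, -2, -3)

Write a = (a_1, ..., a_3) in the standard basis. For each basis vector v_i, ℓ(v_i) = <v_i, a> is a linear equation in the a_j's. Collect the n equations into a matrix system V a = ℓ, where row i of V is v_i (expressed in the standard basis). Since V is invertible (lower-triangular with 1s on the diagonal, up to permutation), solve by back-substitution:
  V =
[[1, 1, 1],
 [0, 1, 0],
 [1, 0, 0]]
  V a = (-5, -2, 0)
Solving gives a = (0, -2, -3).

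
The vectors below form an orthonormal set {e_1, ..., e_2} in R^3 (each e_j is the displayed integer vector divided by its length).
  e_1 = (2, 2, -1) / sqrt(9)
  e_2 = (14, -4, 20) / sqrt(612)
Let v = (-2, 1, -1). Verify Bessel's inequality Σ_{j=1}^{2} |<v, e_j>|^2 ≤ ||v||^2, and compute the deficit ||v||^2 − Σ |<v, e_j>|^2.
Σ |<v, e_j>|^2 = 77/17; ||v||^2 = 6; deficit = 25/17

Write each e_j = u_j / sqrt(<u_j, u_j>) where u_j is the displayed integer vector. Then <v, e_j> = <v, u_j> / sqrt(<u_j, u_j>), so |<v, e_j>|^2 = <v, u_j>^2 / <u_j, u_j>.
Coefficients: <v, e_1> = -1/sqrt(9), <v, e_2> = -52/sqrt(612).
Square and sum: Σ |<v, e_j>|^2 = 77/17.
Compute ||v||^2 = v·v = 6.
Deficit = 6 − 77/17 = 25/17 ≥ 0, confirming Bessel's inequality. (The deficit equals ||v − Σ <v,e_j> e_j||^2, the squared distance from v to span{e_j}.)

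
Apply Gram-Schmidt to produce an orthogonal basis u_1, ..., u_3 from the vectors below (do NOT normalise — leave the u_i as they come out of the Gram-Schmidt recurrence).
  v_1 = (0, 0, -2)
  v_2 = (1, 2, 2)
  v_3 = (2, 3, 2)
Orthogonal basis:
  u_1 = (0, 0, -2)
  u_2 = (1, 2, 0)
  u_3 = (2/5, -1/5, 0)

Apply the Gram-Schmidt recurrence
  u_1 = v_1
  u_i = v_i − Σ_{j<i} ((v_i · u_j) / (u_j · u_j)) · u_j.

Step by step this gives:
  u_1 = (0, 0, -2)
  u_2 = (1, 2, 0)
  u_3 = (2/5, -1/5, 0)

Orthogonality check:
  u_2 · u_1 = 0 (should be 0)
  u_3 · u_1 = 0 (should be 0)
  u_3 · u_2 = 0 (should be 0)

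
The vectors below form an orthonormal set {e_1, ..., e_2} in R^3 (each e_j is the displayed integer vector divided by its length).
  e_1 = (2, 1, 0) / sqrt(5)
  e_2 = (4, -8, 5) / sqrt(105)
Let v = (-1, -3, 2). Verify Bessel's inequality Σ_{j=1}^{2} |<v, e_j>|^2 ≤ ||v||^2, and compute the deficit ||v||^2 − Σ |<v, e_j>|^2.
Σ |<v, e_j>|^2 = 95/7; ||v||^2 = 14; deficit = 3/7

Write each e_j = u_j / sqrt(<u_j, u_j>) where u_j is the displayed integer vector. Then <v, e_j> = <v, u_j> / sqrt(<u_j, u_j>), so |<v, e_j>|^2 = <v, u_j>^2 / <u_j, u_j>.
Coefficients: <v, e_1> = -5/sqrt(5), <v, e_2> = 30/sqrt(105).
Square and sum: Σ |<v, e_j>|^2 = 95/7.
Compute ||v||^2 = v·v = 14.
Deficit = 14 − 95/7 = 3/7 ≥ 0, confirming Bessel's inequality. (The deficit equals ||v − Σ <v,e_j> e_j||^2, the squared distance from v to span{e_j}.)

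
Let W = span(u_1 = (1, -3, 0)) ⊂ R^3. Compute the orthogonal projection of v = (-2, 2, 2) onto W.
proj_W(v) = (-4/5, 12/5, 0)

Set up U = [u_1 | ... | u_1] ∈ R^(3×1). The projector onto W = col(U) is P = U (U^T U)^(-1) U^T.
Compute U^T U =
  [10],
and U^T v = (-8).
Solve U^T U · c = U^T v for the coefficients: c = (-4/5). The projection is proj_W(v) = U c.
Check: (v - proj_W(v)) · u_1 = 0  (should be 0).
Result: proj_W(v) = (-4/5, 12/5, 0).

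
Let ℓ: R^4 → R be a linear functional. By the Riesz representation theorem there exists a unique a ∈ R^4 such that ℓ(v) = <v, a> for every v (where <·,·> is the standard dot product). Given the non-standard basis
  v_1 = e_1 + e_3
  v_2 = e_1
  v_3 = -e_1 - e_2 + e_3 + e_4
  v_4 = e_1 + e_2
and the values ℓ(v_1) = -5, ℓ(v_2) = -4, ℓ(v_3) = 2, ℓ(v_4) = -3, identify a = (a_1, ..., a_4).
a = (-4, 1, -1, 0)

Write a = (a_1, ..., a_4) in the standard basis. For each basis vector v_i, ℓ(v_i) = <v_i, a> is a linear equation in the a_j's. Collect the n equations into a matrix system V a = ℓ, where row i of V is v_i (expressed in the standard basis). Since V is invertible (lower-triangular with 1s on the diagonal, up to permutation), solve by back-substitution:
  V =
[[1, 0, 1, 0],
 [1, 0, 0, 0],
 [-1, -1, 1, 1],
 [1, 1, 0, 0]]
  V a = (-5, -4, 2, -3)
Solving gives a = (-4, 1, -1, 0).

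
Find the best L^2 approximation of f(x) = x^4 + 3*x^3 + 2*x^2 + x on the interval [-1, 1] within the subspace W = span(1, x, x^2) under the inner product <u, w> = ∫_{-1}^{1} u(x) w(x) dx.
g(x) = 20*x^2/7 + 14*x/5 - 3/35

The best approximation g ∈ W is the orthogonal projection of f onto W. Writing g = a_0 + a_1 x + a_2 x^2, the coefficients solve the normal equations G · a = b where
  G_{ij} = <φ_i, φ_j> and b_i = <f, φ_i>, with φ_0 = 1, φ_1 = x, φ_2 = x^2.
G =
  [2, 0, 2/3]
  [0, 2/3, 0]
  [2/3, 0, 2/5],
b = (26/15, 28/15, 38/35).
Solving gives a_0 = -3/35, a_1 = 14/5, a_2 = 20/7, so
  g(x) = 20*x^2/7 + 14*x/5 - 3/35.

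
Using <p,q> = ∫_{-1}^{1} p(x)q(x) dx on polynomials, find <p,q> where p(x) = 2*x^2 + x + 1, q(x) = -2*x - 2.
<p,q> = -8

Expand the product: p(x)·q(x) = -4*x^3 - 6*x^2 - 4*x - 2.
∫_{-1}^{1} of each monomial x^k gives [2/(k+1) if k even, 0 if k odd]. Integrating term-by-term (or equivalently evaluating the antiderivative F(x) = -x^4 - 2*x^3 - 2*x^2 - 2*x at the endpoints):
  F(1) − F(−1) = -7 − (1) = -8.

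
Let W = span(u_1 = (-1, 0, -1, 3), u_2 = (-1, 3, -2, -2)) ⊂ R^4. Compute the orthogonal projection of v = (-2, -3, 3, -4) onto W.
proj_W(v) = (49/27, -94/63, 437/189, -559/189)

Set up U = [u_1 | ... | u_2] ∈ R^(4×2). The projector onto W = col(U) is P = U (U^T U)^(-1) U^T.
Compute U^T U =
  [11, -3]
  [-3, 18],
and U^T v = (-13, -5).
Solve U^T U · c = U^T v for the coefficients: c = (-83/63, -94/189). The projection is proj_W(v) = U c.
Check: (v - proj_W(v)) · u_1 = 0  (should be 0).
Check: (v - proj_W(v)) · u_2 = 0  (should be 0).
Result: proj_W(v) = (49/27, -94/63, 437/189, -559/189).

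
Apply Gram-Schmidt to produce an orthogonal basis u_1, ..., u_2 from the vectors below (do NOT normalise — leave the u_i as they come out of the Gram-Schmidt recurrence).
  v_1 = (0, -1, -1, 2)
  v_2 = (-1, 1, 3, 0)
Orthogonal basis:
  u_1 = (0, -1, -1, 2)
  u_2 = (-1, 1/3, 7/3, 4/3)

Apply the Gram-Schmidt recurrence
  u_1 = v_1
  u_i = v_i − Σ_{j<i} ((v_i · u_j) / (u_j · u_j)) · u_j.

Step by step this gives:
  u_1 = (0, -1, -1, 2)
  u_2 = (-1, 1/3, 7/3, 4/3)

Orthogonality check:
  u_2 · u_1 = 0 (should be 0)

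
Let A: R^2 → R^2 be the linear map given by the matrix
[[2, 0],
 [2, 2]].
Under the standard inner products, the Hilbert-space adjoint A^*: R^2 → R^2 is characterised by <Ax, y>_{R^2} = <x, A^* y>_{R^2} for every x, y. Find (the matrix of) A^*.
A^* = A^T =
[[2, 2],
 [0, 2]]

For real matrices with standard dot products, the defining identity <Ax, y> = <x, A^* y> gives (Ax)^T y = x^T (A^*) y, i.e. x^T A^T y = x^T (A^*) y. Since this holds for all x, y, we must have A^* = A^T. Therefore
A^* =
[[2, 2],
 [0, 2]].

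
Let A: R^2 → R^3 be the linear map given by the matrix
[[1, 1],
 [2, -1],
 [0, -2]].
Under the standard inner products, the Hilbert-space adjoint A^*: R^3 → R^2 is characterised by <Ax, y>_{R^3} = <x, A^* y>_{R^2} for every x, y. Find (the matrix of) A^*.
A^* = A^T =
[[1, 2, 0],
 [1, -1, -2]]

For real matrices with standard dot products, the defining identity <Ax, y> = <x, A^* y> gives (Ax)^T y = x^T (A^*) y, i.e. x^T A^T y = x^T (A^*) y. Since this holds for all x, y, we must have A^* = A^T. Therefore
A^* =
[[1, 2, 0],
 [1, -1, -2]].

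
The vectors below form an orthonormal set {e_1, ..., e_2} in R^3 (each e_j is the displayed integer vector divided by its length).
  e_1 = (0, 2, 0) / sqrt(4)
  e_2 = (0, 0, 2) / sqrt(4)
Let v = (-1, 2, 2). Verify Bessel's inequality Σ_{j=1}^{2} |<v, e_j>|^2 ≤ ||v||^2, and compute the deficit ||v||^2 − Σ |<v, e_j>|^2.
Σ |<v, e_j>|^2 = 8; ||v||^2 = 9; deficit = 1

Write each e_j = u_j / sqrt(<u_j, u_j>) where u_j is the displayed integer vector. Then <v, e_j> = <v, u_j> / sqrt(<u_j, u_j>), so |<v, e_j>|^2 = <v, u_j>^2 / <u_j, u_j>.
Coefficients: <v, e_1> = 4/sqrt(4), <v, e_2> = 4/sqrt(4).
Square and sum: Σ |<v, e_j>|^2 = 8.
Compute ||v||^2 = v·v = 9.
Deficit = 9 − 8 = 1 ≥ 0, confirming Bessel's inequality. (The deficit equals ||v − Σ <v,e_j> e_j||^2, the squared distance from v to span{e_j}.)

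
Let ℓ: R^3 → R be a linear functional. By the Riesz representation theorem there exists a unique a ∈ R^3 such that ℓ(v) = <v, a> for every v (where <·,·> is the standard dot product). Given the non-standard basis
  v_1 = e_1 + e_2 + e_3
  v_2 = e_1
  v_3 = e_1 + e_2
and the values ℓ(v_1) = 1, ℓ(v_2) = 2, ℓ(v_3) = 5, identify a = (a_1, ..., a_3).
a = (2, 3, -4)

Write a = (a_1, ..., a_3) in the standard basis. For each basis vector v_i, ℓ(v_i) = <v_i, a> is a linear equation in the a_j's. Collect the n equations into a matrix system V a = ℓ, where row i of V is v_i (expressed in the standard basis). Since V is invertible (lower-triangular with 1s on the diagonal, up to permutation), solve by back-substitution:
  V =
[[1, 1, 1],
 [1, 0, 0],
 [1, 1, 0]]
  V a = (1, 2, 5)
Solving gives a = (2, 3, -4).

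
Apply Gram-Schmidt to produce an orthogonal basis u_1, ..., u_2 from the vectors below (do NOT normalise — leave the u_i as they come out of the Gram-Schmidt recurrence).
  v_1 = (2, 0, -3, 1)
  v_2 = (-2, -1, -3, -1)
Orthogonal basis:
  u_1 = (2, 0, -3, 1)
  u_2 = (-18/7, -1, -15/7, -9/7)

Apply the Gram-Schmidt recurrence
  u_1 = v_1
  u_i = v_i − Σ_{j<i} ((v_i · u_j) / (u_j · u_j)) · u_j.

Step by step this gives:
  u_1 = (2, 0, -3, 1)
  u_2 = (-18/7, -1, -15/7, -9/7)

Orthogonality check:
  u_2 · u_1 = 0 (should be 0)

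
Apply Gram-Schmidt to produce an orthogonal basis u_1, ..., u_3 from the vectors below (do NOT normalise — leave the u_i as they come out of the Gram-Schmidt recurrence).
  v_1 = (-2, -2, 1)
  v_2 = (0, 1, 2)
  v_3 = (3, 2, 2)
Orthogonal basis:
  u_1 = (-2, -2, 1)
  u_2 = (0, 1, 2)
  u_3 = (11/9, -44/45, 22/45)

Apply the Gram-Schmidt recurrence
  u_1 = v_1
  u_i = v_i − Σ_{j<i} ((v_i · u_j) / (u_j · u_j)) · u_j.

Step by step this gives:
  u_1 = (-2, -2, 1)
  u_2 = (0, 1, 2)
  u_3 = (11/9, -44/45, 22/45)

Orthogonality check:
  u_2 · u_1 = 0 (should be 0)
  u_3 · u_1 = 0 (should be 0)
  u_3 · u_2 = 0 (should be 0)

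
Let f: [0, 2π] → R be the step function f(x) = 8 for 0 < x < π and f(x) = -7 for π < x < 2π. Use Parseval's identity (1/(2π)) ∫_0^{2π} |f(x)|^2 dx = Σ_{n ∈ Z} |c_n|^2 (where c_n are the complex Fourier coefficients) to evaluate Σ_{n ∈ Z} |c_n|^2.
Σ |c_n|^2 = 113/2

Parseval equates the L^2 energy of f (normalised by 1/(2π)) with the ℓ^2 sum of its Fourier coefficients: (1/(2π)) ∫_0^{2π} |f|^2 = Σ |c_n|^2.
Compute the left side: (1/(2π)) [∫_0^π 8^2 dx + ∫_π^{2π} (-7)^2 dx] = (1/(2π)) · (64π + 49π) = (64 + 49)/2 = 113/2.
So Σ_{n ∈ Z} |c_n|^2 = 113/2.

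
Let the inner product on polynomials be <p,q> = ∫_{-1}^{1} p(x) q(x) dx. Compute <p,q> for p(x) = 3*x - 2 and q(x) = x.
<p,q> = 2

Expand the product: p(x)·q(x) = 3*x^2 - 2*x.
∫_{-1}^{1} of each monomial x^k gives [2/(k+1) if k even, 0 if k odd]. Integrating term-by-term (or equivalently evaluating the antiderivative F(x) = x^3 - x^2 at the endpoints):
  F(1) − F(−1) = 0 − (-2) = 2.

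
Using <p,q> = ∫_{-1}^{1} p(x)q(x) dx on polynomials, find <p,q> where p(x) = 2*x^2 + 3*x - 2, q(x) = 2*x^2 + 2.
<p,q> = -32/5

Expand the product: p(x)·q(x) = 4*x^4 + 6*x^3 + 6*x - 4.
∫_{-1}^{1} of each monomial x^k gives [2/(k+1) if k even, 0 if k odd]. Integrating term-by-term (or equivalently evaluating the antiderivative F(x) = 4*x^5/5 + 3*x^4/2 + 3*x^2 - 4*x at the endpoints):
  F(1) − F(−1) = 13/10 − (77/10) = -32/5.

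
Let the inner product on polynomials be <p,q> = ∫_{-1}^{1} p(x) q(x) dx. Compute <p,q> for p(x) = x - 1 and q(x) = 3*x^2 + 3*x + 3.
<p,q> = -6

Expand the product: p(x)·q(x) = 3*x^3 - 3.
∫_{-1}^{1} of each monomial x^k gives [2/(k+1) if k even, 0 if k odd]. Integrating term-by-term (or equivalently evaluating the antiderivative F(x) = 3*x^4/4 - 3*x at the endpoints):
  F(1) − F(−1) = -9/4 − (15/4) = -6.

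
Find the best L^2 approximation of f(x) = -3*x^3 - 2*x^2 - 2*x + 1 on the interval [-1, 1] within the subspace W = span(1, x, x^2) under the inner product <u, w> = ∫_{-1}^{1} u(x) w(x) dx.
g(x) = -2*x^2 - 19*x/5 + 1

The best approximation g ∈ W is the orthogonal projection of f onto W. Writing g = a_0 + a_1 x + a_2 x^2, the coefficients solve the normal equations G · a = b where
  G_{ij} = <φ_i, φ_j> and b_i = <f, φ_i>, with φ_0 = 1, φ_1 = x, φ_2 = x^2.
G =
  [2, 0, 2/3]
  [0, 2/3, 0]
  [2/3, 0, 2/5],
b = (2/3, -38/15, -2/15).
Solving gives a_0 = 1, a_1 = -19/5, a_2 = -2, so
  g(x) = -2*x^2 - 19*x/5 + 1.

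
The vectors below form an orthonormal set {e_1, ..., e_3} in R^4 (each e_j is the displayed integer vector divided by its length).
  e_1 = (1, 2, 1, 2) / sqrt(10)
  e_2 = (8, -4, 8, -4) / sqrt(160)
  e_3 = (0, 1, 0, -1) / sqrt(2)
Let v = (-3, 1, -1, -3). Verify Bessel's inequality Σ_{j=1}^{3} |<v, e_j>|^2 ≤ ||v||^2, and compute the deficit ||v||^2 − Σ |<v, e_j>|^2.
Σ |<v, e_j>|^2 = 18; ||v||^2 = 20; deficit = 2

Write each e_j = u_j / sqrt(<u_j, u_j>) where u_j is the displayed integer vector. Then <v, e_j> = <v, u_j> / sqrt(<u_j, u_j>), so |<v, e_j>|^2 = <v, u_j>^2 / <u_j, u_j>.
Coefficients: <v, e_1> = -8/sqrt(10), <v, e_2> = -24/sqrt(160), <v, e_3> = 4/sqrt(2).
Square and sum: Σ |<v, e_j>|^2 = 18.
Compute ||v||^2 = v·v = 20.
Deficit = 20 − 18 = 2 ≥ 0, confirming Bessel's inequality. (The deficit equals ||v − Σ <v,e_j> e_j||^2, the squared distance from v to span{e_j}.)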